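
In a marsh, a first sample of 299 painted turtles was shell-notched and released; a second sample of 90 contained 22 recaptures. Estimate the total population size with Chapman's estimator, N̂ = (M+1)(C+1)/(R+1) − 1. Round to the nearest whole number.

N̂ = (299+1)(90+1)/(22+1) − 1 = 300·91/23 − 1
= 27300/23 − 1 ≈ 1187.0 − 1 ≈ 1186.0 → 1186

N ≈ 1186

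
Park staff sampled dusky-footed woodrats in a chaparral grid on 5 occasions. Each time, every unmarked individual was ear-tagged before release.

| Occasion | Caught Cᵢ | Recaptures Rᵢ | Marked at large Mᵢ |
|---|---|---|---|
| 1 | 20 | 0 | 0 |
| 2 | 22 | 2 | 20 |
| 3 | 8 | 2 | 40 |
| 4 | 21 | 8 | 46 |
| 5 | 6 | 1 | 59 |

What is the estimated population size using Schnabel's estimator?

Σ MᵢCᵢ = 0·20 + 20·22 + 40·8 + 46·21 + 59·6 = 0 + 440 + 320 + 966 + 354 = 2080
Σ Rᵢ = 0 + 2 + 2 + 8 + 1 = 13
N̂ = 2080 / 13 = 160

N = 160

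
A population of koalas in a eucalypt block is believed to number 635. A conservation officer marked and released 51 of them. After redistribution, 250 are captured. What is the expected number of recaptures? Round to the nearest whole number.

The marked fraction of the population is 51/635, so in a sample of 250 expect C·(M/N) marked.
E[R] = 51 × 250 / 635 = 12750 / 635 ≈ 20.1 → 20

expected recaptures ≈ 20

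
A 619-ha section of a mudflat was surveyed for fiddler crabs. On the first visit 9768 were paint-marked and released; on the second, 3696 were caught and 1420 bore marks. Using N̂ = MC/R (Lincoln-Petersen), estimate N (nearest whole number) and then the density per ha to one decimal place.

density ≈ 41.1 fiddler crabs per ha

N̂ = 9768·3696/1420 = 36102528/1420 ≈ 25424.3 → 25424
Density = N̂ / area = 25424 / 619 ≈ 41.07 → 41.1 per ha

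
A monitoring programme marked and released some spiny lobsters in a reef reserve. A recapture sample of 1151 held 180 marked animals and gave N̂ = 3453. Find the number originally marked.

From N = M·C/R: M = N·R / C = 3453·180 / 1151 = 621540 / 1151 = 540.

M = 540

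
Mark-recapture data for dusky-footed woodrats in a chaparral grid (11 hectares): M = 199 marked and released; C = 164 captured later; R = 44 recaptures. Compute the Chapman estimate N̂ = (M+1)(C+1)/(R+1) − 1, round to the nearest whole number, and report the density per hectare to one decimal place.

density ≈ 66.5 dusky-footed woodrats per hectare

N̂ = 200·165/45 − 1 = 33000/45 − 1 ≈ 732.3 → 732
Density = N̂ / area = 732 / 11 ≈ 66.545 → 66.5 per hectare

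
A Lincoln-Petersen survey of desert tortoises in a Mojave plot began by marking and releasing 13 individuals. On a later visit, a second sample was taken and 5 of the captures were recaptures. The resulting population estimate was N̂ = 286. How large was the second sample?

C = 110

From N = M·C/R: C = N·R / M = 286·5 / 13 = 1430 / 13 = 110.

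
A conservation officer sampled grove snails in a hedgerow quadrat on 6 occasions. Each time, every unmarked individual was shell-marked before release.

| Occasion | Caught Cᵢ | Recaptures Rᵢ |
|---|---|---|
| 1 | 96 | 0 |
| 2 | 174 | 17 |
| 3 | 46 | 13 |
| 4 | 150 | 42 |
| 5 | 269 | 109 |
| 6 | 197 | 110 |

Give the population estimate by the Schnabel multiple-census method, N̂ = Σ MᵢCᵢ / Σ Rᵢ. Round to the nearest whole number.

Marked at large before each occasion: Mᵢ = Σⱼ<ᵢ (Cⱼ − Rⱼ) → M1=0, M2=96, M3=253, M4=286, M5=394, M6=554
Σ MᵢCᵢ = 0·96 + 96·174 + 253·46 + 286·150 + 394·269 + 554·197 = 0 + 16704 + 11638 + 42900 + 105986 + 109138 = 286366
Σ Rᵢ = 0 + 17 + 13 + 42 + 109 + 110 = 291
N̂ = 286366 / 291 ≈ 984.1 → 984

N ≈ 984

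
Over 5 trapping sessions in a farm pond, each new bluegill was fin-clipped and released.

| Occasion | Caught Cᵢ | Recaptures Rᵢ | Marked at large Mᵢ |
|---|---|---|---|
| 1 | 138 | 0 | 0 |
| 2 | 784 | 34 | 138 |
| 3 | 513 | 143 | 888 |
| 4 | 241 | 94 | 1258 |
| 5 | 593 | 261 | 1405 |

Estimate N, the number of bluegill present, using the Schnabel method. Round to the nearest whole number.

N ≈ 3196

Σ MᵢCᵢ = 0·138 + 138·784 + 888·513 + 1258·241 + 1405·593 = 0 + 108192 + 455544 + 303178 + 833165 = 1700079
Σ Rᵢ = 0 + 34 + 143 + 94 + 261 = 532
N̂ = 1700079 / 532 ≈ 3195.6 → 3196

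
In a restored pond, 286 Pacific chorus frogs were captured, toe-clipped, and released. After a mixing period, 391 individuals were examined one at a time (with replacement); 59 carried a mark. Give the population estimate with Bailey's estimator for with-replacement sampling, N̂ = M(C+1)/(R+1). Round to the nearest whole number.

N ≈ 1869

N̂ = 286·(391+1)/(59+1) = 286·392/60 = 112112/60 ≈ 1868.5 → 1869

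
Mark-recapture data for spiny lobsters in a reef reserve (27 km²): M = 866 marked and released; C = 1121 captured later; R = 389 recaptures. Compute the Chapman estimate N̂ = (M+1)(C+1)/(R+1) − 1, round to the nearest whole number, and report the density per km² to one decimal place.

N̂ = 867·1122/390 − 1 = 972774/390 − 1 ≈ 2493.3 → 2493
Density = N̂ / area = 2493 / 27 ≈ 92.33 → 92.3 per km²

density ≈ 92.3 spiny lobsters per km²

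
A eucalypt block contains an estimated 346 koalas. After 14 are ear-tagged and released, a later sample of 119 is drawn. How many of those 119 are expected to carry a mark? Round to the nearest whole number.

Expected recaptures E[R] = M·C / N.
E[R] = 14 × 119 / 346 = 1666 / 346 ≈ 4.8 → 5

expected recaptures ≈ 5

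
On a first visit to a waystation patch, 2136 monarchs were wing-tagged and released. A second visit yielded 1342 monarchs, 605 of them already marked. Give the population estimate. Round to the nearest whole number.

N ≈ 4738

Lincoln-Petersen assumes M/N = R/C, so N = M·C / R.
N = (2136 × 1342) / 605 = 2866512 / 605 ≈ 4738.0 → 4738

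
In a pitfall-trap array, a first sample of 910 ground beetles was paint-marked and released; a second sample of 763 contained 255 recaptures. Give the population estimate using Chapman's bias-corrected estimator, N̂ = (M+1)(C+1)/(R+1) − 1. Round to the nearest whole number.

N ≈ 2718

N̂ = (910+1)(763+1)/(255+1) − 1 = 911·764/256 − 1
= 696004/256 − 1 ≈ 2718.8 − 1 ≈ 2717.8 → 2718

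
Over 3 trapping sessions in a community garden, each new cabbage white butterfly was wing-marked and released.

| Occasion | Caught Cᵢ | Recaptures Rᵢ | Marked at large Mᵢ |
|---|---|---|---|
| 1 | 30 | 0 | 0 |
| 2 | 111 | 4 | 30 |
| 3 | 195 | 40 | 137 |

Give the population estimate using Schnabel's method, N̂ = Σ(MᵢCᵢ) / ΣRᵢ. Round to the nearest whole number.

Σ MᵢCᵢ = 0·30 + 30·111 + 137·195 = 0 + 3330 + 26715 = 30045
Σ Rᵢ = 0 + 4 + 40 = 44
N̂ = 30045 / 44 ≈ 682.8 → 683

N ≈ 683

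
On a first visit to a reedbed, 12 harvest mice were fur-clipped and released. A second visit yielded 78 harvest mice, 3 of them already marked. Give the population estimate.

N = 312

The marked fraction in the recapture sample should equal the marked fraction in the population: 3/78 = 12/N.
N = (12 × 78) / 3 = 936 / 3 = 312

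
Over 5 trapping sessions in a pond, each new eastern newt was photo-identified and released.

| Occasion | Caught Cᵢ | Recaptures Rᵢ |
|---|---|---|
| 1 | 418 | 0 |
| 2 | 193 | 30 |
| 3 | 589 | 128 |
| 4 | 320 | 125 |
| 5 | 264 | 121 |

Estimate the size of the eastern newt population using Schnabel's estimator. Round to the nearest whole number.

Marked at large before each occasion: Mᵢ = Σⱼ<ᵢ (Cⱼ − Rⱼ) → M1=0, M2=418, M3=581, M4=1042, M5=1237
Σ MᵢCᵢ = 0·418 + 418·193 + 581·589 + 1042·320 + 1237·264 = 0 + 80674 + 342209 + 333440 + 326568 = 1082891
Σ Rᵢ = 0 + 30 + 128 + 125 + 121 = 404
N̂ = 1082891 / 404 ≈ 2680.4 → 2680

N ≈ 2680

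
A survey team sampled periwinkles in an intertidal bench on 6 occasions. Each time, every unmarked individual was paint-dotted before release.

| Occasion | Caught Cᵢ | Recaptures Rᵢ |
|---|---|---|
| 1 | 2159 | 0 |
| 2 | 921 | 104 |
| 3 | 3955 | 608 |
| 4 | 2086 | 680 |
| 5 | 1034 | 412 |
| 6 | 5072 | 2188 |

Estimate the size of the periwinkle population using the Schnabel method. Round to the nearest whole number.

N ≈ 19,363

Marked at large before each occasion: Mᵢ = Σⱼ<ᵢ (Cⱼ − Rⱼ) → M1=0, M2=2159, M3=2976, M4=6323, M5=7729, M6=8351
Σ MᵢCᵢ = 0·2159 + 2159·921 + 2976·3955 + 6323·2086 + 7729·1034 + 8351·5072 = 0 + 1988439 + 11770080 + 13189778 + 7991786 + 42356272 = 77296355
Σ Rᵢ = 0 + 104 + 608 + 680 + 412 + 2188 = 3992
N̂ = 77296355 / 3992 ≈ 19362.8 → 19363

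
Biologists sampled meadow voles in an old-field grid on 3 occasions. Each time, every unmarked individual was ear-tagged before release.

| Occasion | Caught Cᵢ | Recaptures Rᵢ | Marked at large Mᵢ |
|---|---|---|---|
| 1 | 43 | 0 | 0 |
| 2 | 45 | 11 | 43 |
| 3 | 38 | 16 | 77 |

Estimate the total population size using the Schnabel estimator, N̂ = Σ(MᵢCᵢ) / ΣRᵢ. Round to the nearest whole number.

N ≈ 180

Σ MᵢCᵢ = 0·43 + 43·45 + 77·38 = 0 + 1935 + 2926 = 4861
Σ Rᵢ = 0 + 11 + 16 = 27
N̂ = 4861 / 27 ≈ 180.0 → 180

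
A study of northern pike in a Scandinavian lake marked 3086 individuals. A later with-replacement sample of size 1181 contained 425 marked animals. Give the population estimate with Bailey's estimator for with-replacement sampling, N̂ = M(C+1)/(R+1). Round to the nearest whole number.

N̂ = 3086·(1181+1)/(425+1) = 3086·1182/426 = 3647652/426 ≈ 8562.6 → 8563

N ≈ 8563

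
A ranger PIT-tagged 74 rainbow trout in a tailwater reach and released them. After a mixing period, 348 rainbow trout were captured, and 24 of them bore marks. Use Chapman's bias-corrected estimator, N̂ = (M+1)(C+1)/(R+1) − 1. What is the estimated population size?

N̂ = (74+1)(348+1)/(24+1) − 1 = 75·349/25 − 1
= 26175/25 − 1 = 1047 − 1 = 1046

N = 1046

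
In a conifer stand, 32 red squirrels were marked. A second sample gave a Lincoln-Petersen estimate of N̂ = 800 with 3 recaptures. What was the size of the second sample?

C = 75

From N = M·C/R: C = N·R / M = 800·3 / 32 = 2400 / 32 = 75.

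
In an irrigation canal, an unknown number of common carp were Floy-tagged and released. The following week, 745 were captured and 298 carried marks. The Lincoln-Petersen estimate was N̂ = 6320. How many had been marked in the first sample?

M = 2528

From N = M·C/R: M = N·R / C = 6320·298 / 745 = 1883360 / 745 = 2528.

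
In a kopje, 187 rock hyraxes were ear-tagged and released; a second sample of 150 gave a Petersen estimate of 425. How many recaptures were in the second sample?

R = 66

From N = M·C/R: R = M·C / N = 187·150 / 425 = 28050 / 425 = 66.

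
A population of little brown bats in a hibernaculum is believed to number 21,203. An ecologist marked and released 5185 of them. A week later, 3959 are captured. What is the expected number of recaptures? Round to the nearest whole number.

The marked fraction of the population is 5185/21203, so in a sample of 3959 expect C·(M/N) marked.
E[R] = 5185 × 3959 / 21203 = 20527415 / 21203 ≈ 968.1 → 968

expected recaptures ≈ 968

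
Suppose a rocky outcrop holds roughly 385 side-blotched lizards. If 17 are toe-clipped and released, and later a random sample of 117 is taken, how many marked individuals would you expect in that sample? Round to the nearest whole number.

Expected recaptures E[R] = M·C / N.
E[R] = 17 × 117 / 385 = 1989 / 385 ≈ 5.2 → 5

expected recaptures ≈ 5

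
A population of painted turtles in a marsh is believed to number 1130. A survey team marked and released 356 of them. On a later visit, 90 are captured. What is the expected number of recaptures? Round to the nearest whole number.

expected recaptures ≈ 28

Expected recaptures E[R] = M·C / N.
E[R] = 356 × 90 / 1130 = 32040 / 1130 ≈ 28.4 → 28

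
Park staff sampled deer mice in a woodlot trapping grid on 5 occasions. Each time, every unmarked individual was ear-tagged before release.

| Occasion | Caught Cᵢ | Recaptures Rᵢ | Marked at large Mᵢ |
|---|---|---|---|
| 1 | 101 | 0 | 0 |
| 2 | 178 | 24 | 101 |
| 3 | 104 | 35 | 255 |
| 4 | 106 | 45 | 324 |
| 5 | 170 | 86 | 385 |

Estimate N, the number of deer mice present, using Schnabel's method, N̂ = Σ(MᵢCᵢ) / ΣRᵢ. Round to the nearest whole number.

Σ MᵢCᵢ = 0·101 + 101·178 + 255·104 + 324·106 + 385·170 = 0 + 17978 + 26520 + 34344 + 65450 = 144292
Σ Rᵢ = 0 + 24 + 35 + 45 + 86 = 190
N̂ = 144292 / 190 ≈ 759.4 → 759

N ≈ 759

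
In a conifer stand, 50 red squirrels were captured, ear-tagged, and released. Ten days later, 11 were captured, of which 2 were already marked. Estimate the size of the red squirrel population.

Lincoln-Petersen assumes M/N = R/C, so N = M·C / R.
N = (50 × 11) / 2 = 550 / 2 = 275

N = 275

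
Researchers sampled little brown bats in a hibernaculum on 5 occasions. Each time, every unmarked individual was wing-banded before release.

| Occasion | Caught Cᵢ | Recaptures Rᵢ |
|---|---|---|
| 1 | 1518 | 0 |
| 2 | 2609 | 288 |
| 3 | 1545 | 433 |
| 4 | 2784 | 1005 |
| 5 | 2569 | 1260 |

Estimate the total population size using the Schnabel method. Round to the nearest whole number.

N ≈ 13,719

Marked at large before each occasion: Mᵢ = Σⱼ<ᵢ (Cⱼ − Rⱼ) → M1=0, M2=1518, M3=3839, M4=4951, M5=6730
Σ MᵢCᵢ = 0·1518 + 1518·2609 + 3839·1545 + 4951·2784 + 6730·2569 = 0 + 3960462 + 5931255 + 13783584 + 17289370 = 40964671
Σ Rᵢ = 0 + 288 + 433 + 1005 + 1260 = 2986
N̂ = 40964671 / 2986 ≈ 13718.9 → 13719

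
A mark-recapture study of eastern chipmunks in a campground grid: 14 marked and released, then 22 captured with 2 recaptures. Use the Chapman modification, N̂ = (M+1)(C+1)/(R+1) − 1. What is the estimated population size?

N̂ = (14+1)(22+1)/(2+1) − 1 = 15·23/3 − 1
= 345/3 − 1 = 115 − 1 = 114

N = 114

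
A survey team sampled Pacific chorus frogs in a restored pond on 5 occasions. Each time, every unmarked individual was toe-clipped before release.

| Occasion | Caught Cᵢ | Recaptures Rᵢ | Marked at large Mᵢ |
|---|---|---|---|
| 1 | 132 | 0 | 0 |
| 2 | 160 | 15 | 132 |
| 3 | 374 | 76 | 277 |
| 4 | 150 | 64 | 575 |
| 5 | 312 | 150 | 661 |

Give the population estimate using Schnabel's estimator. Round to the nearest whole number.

N ≈ 1368

Σ MᵢCᵢ = 0·132 + 132·160 + 277·374 + 575·150 + 661·312 = 0 + 21120 + 103598 + 86250 + 206232 = 417200
Σ Rᵢ = 0 + 15 + 76 + 64 + 150 = 305
N̂ = 417200 / 305 ≈ 1367.9 → 1368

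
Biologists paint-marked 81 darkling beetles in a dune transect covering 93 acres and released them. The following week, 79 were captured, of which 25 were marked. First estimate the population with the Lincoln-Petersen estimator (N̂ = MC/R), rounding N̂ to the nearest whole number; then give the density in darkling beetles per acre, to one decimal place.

N̂ = 81·79/25 = 6399/25 ≈ 256.0 → 256
Density = N̂ / area = 256 / 93 ≈ 2.75 → 2.8 per acre

density ≈ 2.8 darkling beetles per acre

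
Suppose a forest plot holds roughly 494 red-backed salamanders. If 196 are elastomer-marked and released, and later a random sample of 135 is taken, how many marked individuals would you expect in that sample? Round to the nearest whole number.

expected recaptures ≈ 54

The marked fraction of the population is 196/494, so in a sample of 135 expect C·(M/N) marked.
E[R] = 196 × 135 / 494 = 26460 / 494 ≈ 53.6 → 54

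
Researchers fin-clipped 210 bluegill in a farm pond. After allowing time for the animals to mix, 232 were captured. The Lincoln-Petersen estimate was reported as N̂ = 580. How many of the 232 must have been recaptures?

From N = M·C/R: R = M·C / N = 210·232 / 580 = 48720 / 580 = 84.

R = 84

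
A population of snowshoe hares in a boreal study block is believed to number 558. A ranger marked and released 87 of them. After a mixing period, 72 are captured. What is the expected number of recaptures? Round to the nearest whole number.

expected recaptures ≈ 11

Expected recaptures E[R] = M·C / N.
E[R] = 87 × 72 / 558 = 6264 / 558 ≈ 11.2 → 11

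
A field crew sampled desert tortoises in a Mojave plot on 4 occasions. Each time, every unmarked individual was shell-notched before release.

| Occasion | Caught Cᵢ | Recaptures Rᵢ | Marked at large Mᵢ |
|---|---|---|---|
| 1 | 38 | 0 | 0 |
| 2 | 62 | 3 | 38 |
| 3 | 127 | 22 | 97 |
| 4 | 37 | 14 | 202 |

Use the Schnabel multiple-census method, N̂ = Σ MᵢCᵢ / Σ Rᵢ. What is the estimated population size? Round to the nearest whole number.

N ≈ 568

Σ MᵢCᵢ = 0·38 + 38·62 + 97·127 + 202·37 = 0 + 2356 + 12319 + 7474 = 22149
Σ Rᵢ = 0 + 3 + 22 + 14 = 39
N̂ = 22149 / 39 ≈ 567.9 → 568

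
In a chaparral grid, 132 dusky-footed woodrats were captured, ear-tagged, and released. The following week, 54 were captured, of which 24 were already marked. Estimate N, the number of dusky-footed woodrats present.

N = 297

Lincoln-Petersen assumes M/N = R/C, so N = M·C / R.
N = (132 × 54) / 24 = 7128 / 24 = 297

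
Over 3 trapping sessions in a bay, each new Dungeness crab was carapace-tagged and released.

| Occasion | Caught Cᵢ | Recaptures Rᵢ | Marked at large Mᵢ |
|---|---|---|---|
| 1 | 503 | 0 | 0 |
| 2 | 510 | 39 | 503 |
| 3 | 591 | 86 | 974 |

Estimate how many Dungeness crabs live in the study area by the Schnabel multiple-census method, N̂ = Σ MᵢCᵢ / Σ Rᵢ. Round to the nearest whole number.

N ≈ 6657

Σ MᵢCᵢ = 0·503 + 503·510 + 974·591 = 0 + 256530 + 575634 = 832164
Σ Rᵢ = 0 + 39 + 86 = 125
N̂ = 832164 / 125 ≈ 6657.3 → 6657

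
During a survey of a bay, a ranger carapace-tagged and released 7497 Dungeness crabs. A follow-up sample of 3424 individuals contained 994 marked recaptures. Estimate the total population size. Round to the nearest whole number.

N ≈ 25,825

The marked fraction in the recapture sample should equal the marked fraction in the population: 994/3424 = 7497/N.
N = (7497 × 3424) / 994 = 25669728 / 994 ≈ 25824.7 → 25825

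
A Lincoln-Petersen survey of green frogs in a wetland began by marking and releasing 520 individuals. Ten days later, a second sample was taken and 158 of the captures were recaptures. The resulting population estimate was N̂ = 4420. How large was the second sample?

From N = M·C/R: C = N·R / M = 4420·158 / 520 = 698360 / 520 = 1343.

C = 1343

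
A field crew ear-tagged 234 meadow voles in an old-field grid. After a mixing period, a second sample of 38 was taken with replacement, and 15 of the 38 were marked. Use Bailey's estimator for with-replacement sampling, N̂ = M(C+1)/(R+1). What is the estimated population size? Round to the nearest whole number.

N̂ = 234·(38+1)/(15+1) = 234·39/16 = 9126/16 ≈ 570.4 → 570

N ≈ 570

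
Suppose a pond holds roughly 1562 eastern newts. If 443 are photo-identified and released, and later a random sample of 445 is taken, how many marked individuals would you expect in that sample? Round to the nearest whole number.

expected recaptures ≈ 126

Expected recaptures E[R] = M·C / N.
E[R] = 443 × 445 / 1562 = 197135 / 1562 ≈ 126.2 → 126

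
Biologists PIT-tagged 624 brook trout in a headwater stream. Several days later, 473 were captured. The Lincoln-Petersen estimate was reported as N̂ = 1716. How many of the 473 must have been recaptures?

From N = M·C/R: R = M·C / N = 624·473 / 1716 = 295152 / 1716 = 172.

R = 172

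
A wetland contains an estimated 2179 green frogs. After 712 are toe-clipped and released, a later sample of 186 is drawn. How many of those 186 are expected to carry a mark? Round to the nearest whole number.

expected recaptures ≈ 61

Expected recaptures E[R] = M·C / N.
E[R] = 712 × 186 / 2179 = 132432 / 2179 ≈ 60.8 → 61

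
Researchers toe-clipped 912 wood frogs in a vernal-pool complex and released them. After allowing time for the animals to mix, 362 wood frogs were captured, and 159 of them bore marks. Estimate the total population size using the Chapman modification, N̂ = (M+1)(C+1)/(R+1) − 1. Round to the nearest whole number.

N̂ = (912+1)(362+1)/(159+1) − 1 = 913·363/160 − 1
= 331419/160 − 1 ≈ 2071.4 − 1 ≈ 2070.4 → 2070

N ≈ 2070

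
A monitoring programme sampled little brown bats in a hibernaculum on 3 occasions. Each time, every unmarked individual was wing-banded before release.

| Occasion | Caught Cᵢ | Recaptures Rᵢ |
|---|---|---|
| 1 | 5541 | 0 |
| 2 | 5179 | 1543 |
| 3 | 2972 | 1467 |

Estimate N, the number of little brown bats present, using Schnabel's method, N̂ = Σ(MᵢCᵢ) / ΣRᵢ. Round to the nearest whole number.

Marked at large before each occasion: Mᵢ = Σⱼ<ᵢ (Cⱼ − Rⱼ) → M1=0, M2=5541, M3=9177
Σ MᵢCᵢ = 0·5541 + 5541·5179 + 9177·2972 = 0 + 28696839 + 27274044 = 55970883
Σ Rᵢ = 0 + 1543 + 1467 = 3010
N̂ = 55970883 / 3010 ≈ 18595.0 → 18595

N ≈ 18,595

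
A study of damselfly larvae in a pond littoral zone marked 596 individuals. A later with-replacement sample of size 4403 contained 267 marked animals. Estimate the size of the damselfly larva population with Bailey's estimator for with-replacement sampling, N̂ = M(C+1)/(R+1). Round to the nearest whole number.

N̂ = 596·(4403+1)/(267+1) = 596·4404/268 = 2624784/268 ≈ 9794.0 → 9794

N ≈ 9794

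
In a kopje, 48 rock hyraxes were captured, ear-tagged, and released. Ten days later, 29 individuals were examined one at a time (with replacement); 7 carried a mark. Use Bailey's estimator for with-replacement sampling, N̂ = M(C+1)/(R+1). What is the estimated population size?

N = 180

N̂ = 48·(29+1)/(7+1) = 48·30/8 = 1440/8 = 180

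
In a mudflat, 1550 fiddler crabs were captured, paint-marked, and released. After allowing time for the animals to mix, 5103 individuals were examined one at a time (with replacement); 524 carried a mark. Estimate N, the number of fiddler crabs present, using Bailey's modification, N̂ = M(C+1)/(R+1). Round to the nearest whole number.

N̂ = 1550·(5103+1)/(524+1) = 1550·5104/525 = 7911200/525 ≈ 15069.0 → 15069

N ≈ 15,069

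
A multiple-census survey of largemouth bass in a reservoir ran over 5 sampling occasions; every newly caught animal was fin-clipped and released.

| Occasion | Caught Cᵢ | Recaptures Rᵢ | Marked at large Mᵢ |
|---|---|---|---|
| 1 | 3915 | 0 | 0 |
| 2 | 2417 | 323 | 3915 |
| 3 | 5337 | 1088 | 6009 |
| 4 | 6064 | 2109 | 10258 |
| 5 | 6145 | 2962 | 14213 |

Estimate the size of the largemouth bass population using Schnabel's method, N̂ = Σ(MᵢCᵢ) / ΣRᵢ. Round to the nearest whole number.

Σ MᵢCᵢ = 0·3915 + 3915·2417 + 6009·5337 + 10258·6064 + 14213·6145 = 0 + 9462555 + 32070033 + 62204512 + 87338885 = 191075985
Σ Rᵢ = 0 + 323 + 1088 + 2109 + 2962 = 6482
N̂ = 191075985 / 6482 ≈ 29477.9 → 29478

N ≈ 29,478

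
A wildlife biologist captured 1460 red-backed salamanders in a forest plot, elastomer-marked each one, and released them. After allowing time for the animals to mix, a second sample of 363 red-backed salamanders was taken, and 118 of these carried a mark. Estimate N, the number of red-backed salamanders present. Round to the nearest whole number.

N ≈ 4491

Lincoln-Petersen assumes M/N = R/C, so N = M·C / R.
N = (1460 × 363) / 118 = 529980 / 118 ≈ 4491.4 → 4491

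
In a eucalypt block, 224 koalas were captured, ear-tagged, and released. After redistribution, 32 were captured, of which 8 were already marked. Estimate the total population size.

N = 896

If marked individuals mix randomly, R/C ≈ M/N, giving N ≈ M·C/R.
N = (224 × 32) / 8 = 7168 / 8 = 896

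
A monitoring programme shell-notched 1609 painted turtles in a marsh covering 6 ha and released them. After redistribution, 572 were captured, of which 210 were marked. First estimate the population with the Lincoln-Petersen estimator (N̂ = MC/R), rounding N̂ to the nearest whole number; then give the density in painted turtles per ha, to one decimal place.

density ≈ 730.5 painted turtles per ha

N̂ = 1609·572/210 = 920348/210 ≈ 4382.6 → 4383
Density = N̂ / area = 4383 / 6 ≈ 730.50 → 730.5 per ha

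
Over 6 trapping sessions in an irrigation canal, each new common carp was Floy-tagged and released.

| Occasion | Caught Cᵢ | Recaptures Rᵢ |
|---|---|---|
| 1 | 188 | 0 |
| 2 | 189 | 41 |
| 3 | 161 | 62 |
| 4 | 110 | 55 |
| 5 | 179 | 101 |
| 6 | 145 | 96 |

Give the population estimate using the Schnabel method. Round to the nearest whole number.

N ≈ 866

Marked at large before each occasion: Mᵢ = Σⱼ<ᵢ (Cⱼ − Rⱼ) → M1=0, M2=188, M3=336, M4=435, M5=490, M6=568
Σ MᵢCᵢ = 0·188 + 188·189 + 336·161 + 435·110 + 490·179 + 568·145 = 0 + 35532 + 54096 + 47850 + 87710 + 82360 = 307548
Σ Rᵢ = 0 + 41 + 62 + 55 + 101 + 96 = 355
N̂ = 307548 / 355 ≈ 866.3 → 866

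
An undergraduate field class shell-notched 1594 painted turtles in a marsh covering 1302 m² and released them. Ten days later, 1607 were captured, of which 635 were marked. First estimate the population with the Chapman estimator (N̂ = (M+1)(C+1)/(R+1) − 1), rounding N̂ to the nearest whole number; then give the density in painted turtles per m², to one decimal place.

density ≈ 3.1 painted turtles per m²

N̂ = 1595·1608/636 − 1 = 2564760/636 − 1 ≈ 4031.6 → 4032
Density = N̂ / area = 4032 / 1302 ≈ 3.10 → 3.1 per m²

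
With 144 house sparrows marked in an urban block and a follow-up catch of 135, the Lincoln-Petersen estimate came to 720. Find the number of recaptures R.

R = 27

From N = M·C/R: R = M·C / N = 144·135 / 720 = 19440 / 720 = 27.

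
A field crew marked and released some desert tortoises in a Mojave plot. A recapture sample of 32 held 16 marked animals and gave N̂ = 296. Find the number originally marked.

M = 148

From N = M·C/R: M = N·R / C = 296·16 / 32 = 4736 / 32 = 148.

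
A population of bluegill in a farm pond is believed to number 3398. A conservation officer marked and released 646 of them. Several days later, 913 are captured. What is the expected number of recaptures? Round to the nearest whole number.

expected recaptures ≈ 174

Expected recaptures E[R] = M·C / N.
E[R] = 646 × 913 / 3398 = 589798 / 3398 ≈ 173.6 → 174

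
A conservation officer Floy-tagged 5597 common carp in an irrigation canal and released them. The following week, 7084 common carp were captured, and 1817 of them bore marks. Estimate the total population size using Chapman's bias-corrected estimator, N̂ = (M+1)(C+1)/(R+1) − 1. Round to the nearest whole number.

N ≈ 21,815

N̂ = (5597+1)(7084+1)/(1817+1) − 1 = 5598·7085/1818 − 1
= 39661830/1818 − 1 ≈ 21816.2 − 1 ≈ 21815.2 → 21815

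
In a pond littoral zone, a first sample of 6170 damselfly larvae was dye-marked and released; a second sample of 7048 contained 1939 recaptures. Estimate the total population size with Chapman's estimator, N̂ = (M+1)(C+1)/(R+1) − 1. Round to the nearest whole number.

N̂ = (6170+1)(7048+1)/(1939+1) − 1 = 6171·7049/1940 − 1
= 43499379/1940 − 1 ≈ 22422.4 − 1 ≈ 22421.4 → 22421

N ≈ 22,421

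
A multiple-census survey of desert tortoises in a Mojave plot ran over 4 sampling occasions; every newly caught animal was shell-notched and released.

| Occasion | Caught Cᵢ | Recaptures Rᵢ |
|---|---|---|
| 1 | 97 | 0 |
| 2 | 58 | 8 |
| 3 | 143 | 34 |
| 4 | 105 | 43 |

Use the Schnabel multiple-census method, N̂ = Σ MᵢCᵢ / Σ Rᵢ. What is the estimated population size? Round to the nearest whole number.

Marked at large before each occasion: Mᵢ = Σⱼ<ᵢ (Cⱼ − Rⱼ) → M1=0, M2=97, M3=147, M4=256
Σ MᵢCᵢ = 0·97 + 97·58 + 147·143 + 256·105 = 0 + 5626 + 21021 + 26880 = 53527
Σ Rᵢ = 0 + 8 + 34 + 43 = 85
N̂ = 53527 / 85 ≈ 629.7 → 630

N ≈ 630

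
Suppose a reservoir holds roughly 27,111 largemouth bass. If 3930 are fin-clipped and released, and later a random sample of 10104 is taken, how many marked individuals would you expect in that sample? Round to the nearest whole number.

Expected recaptures E[R] = M·C / N.
E[R] = 3930 × 10104 / 27111 = 39708720 / 27111 ≈ 1464.7 → 1465

expected recaptures ≈ 1465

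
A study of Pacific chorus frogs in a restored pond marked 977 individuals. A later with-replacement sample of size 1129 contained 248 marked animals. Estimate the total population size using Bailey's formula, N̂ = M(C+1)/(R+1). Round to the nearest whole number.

N ≈ 4434

N̂ = 977·(1129+1)/(248+1) = 977·1130/249 = 1104010/249 ≈ 4433.8 → 4434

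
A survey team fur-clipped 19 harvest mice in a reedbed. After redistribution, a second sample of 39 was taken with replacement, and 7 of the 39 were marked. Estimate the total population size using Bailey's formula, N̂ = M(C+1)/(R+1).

N̂ = 19·(39+1)/(7+1) = 19·40/8 = 760/8 = 95

N = 95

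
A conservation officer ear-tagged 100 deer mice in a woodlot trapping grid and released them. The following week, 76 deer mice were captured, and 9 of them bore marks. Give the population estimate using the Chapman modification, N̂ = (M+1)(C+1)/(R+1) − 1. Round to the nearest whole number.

N̂ = (100+1)(76+1)/(9+1) − 1 = 101·77/10 − 1
= 7777/10 − 1 ≈ 777.7 − 1 ≈ 776.7 → 777

N ≈ 777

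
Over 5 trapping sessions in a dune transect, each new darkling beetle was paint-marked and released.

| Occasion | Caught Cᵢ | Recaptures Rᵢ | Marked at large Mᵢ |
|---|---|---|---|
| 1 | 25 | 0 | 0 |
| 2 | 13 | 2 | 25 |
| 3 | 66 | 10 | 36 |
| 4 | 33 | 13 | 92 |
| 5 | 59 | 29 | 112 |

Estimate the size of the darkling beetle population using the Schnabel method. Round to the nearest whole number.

N ≈ 229

Σ MᵢCᵢ = 0·25 + 25·13 + 36·66 + 92·33 + 112·59 = 0 + 325 + 2376 + 3036 + 6608 = 12345
Σ Rᵢ = 0 + 2 + 10 + 13 + 29 = 54
N̂ = 12345 / 54 ≈ 228.6 → 229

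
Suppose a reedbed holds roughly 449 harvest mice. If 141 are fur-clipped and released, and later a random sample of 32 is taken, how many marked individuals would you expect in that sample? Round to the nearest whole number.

expected recaptures ≈ 10

The marked fraction of the population is 141/449, so in a sample of 32 expect C·(M/N) marked.
E[R] = 141 × 32 / 449 = 4512 / 449 ≈ 10.0 → 10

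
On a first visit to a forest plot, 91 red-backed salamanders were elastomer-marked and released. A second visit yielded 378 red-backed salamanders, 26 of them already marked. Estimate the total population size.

N = (91 × 378) / 26 = 34398 / 26 = 1323

N = 1323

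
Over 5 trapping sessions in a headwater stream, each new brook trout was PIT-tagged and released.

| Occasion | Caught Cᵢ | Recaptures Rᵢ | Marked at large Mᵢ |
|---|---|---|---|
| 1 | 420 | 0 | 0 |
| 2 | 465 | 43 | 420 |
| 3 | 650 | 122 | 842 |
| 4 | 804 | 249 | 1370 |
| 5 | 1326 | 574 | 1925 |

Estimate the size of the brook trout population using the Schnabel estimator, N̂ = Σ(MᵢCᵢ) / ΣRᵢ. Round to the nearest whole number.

Σ MᵢCᵢ = 0·420 + 420·465 + 842·650 + 1370·804 + 1925·1326 = 0 + 195300 + 547300 + 1101480 + 2552550 = 4396630
Σ Rᵢ = 0 + 43 + 122 + 249 + 574 = 988
N̂ = 4396630 / 988 ≈ 4450.0 → 4450

N ≈ 4450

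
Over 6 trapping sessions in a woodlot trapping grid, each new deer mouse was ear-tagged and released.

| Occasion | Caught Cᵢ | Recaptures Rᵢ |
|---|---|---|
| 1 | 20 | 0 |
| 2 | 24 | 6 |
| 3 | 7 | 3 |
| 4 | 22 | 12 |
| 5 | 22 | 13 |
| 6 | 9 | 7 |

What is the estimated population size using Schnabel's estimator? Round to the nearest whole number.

N ≈ 82

Marked at large before each occasion: Mᵢ = Σⱼ<ᵢ (Cⱼ − Rⱼ) → M1=0, M2=20, M3=38, M4=42, M5=52, M6=61
Σ MᵢCᵢ = 0·20 + 20·24 + 38·7 + 42·22 + 52·22 + 61·9 = 0 + 480 + 266 + 924 + 1144 + 549 = 3363
Σ Rᵢ = 0 + 6 + 3 + 12 + 13 + 7 = 41
N̂ = 3363 / 41 ≈ 82.0 → 82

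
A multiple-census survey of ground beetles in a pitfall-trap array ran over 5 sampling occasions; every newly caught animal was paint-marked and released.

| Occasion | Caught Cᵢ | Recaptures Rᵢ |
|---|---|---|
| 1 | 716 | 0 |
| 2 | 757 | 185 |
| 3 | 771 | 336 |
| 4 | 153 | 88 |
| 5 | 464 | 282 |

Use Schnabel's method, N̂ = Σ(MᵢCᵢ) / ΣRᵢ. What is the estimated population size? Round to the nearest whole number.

N ≈ 2950

Marked at large before each occasion: Mᵢ = Σⱼ<ᵢ (Cⱼ − Rⱼ) → M1=0, M2=716, M3=1288, M4=1723, M5=1788
Σ MᵢCᵢ = 0·716 + 716·757 + 1288·771 + 1723·153 + 1788·464 = 0 + 542012 + 993048 + 263619 + 829632 = 2628311
Σ Rᵢ = 0 + 185 + 336 + 88 + 282 = 891
N̂ = 2628311 / 891 ≈ 2949.8 → 2950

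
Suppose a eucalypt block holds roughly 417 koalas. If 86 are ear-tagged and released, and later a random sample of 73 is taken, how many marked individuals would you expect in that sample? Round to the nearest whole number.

The marked fraction of the population is 86/417, so in a sample of 73 expect C·(M/N) marked.
E[R] = 86 × 73 / 417 = 6278 / 417 ≈ 15.1 → 15

expected recaptures ≈ 15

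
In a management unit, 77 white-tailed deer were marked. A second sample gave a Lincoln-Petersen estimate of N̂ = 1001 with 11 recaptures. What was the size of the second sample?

From N = M·C/R: C = N·R / M = 1001·11 / 77 = 11011 / 77 = 143.

C = 143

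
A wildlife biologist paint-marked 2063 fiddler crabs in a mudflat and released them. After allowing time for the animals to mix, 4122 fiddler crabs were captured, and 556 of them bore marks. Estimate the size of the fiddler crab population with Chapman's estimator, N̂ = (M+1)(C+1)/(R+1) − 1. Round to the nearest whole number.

N̂ = (2063+1)(4122+1)/(556+1) − 1 = 2064·4123/557 − 1
= 8509872/557 − 1 ≈ 15278.0 − 1 ≈ 15277.0 → 15277

N ≈ 15,277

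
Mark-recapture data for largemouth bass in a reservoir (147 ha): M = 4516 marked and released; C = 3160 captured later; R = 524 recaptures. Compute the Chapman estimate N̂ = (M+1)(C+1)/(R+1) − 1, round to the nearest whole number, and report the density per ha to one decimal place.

N̂ = 4517·3161/525 − 1 = 14278237/525 − 1 ≈ 27195.6 → 27196
Density = N̂ / area = 27196 / 147 ≈ 185.01 → 185.0 per ha

density ≈ 185.0 largemouth bass per ha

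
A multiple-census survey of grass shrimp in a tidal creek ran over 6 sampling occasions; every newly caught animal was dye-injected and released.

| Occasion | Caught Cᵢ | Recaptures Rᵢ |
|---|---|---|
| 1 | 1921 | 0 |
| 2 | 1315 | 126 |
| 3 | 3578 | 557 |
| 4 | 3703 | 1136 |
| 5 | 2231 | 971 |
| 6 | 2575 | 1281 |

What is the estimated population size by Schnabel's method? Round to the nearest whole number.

N ≈ 19,996

Marked at large before each occasion: Mᵢ = Σⱼ<ᵢ (Cⱼ − Rⱼ) → M1=0, M2=1921, M3=3110, M4=6131, M5=8698, M6=9958
Σ MᵢCᵢ = 0·1921 + 1921·1315 + 3110·3578 + 6131·3703 + 8698·2231 + 9958·2575 = 0 + 2526115 + 11127580 + 22703093 + 19405238 + 25641850 = 81403876
Σ Rᵢ = 0 + 126 + 557 + 1136 + 971 + 1281 = 4071
N̂ = 81403876 / 4071 ≈ 19996.0 → 19996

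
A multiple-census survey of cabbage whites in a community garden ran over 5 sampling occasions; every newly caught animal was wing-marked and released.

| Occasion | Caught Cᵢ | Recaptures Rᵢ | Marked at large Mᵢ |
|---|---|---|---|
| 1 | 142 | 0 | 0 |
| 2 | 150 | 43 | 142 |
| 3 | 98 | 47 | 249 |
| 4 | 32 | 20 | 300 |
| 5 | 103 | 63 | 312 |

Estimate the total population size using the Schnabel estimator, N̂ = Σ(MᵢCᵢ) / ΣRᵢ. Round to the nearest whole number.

N ≈ 505

Σ MᵢCᵢ = 0·142 + 142·150 + 249·98 + 300·32 + 312·103 = 0 + 21300 + 24402 + 9600 + 32136 = 87438
Σ Rᵢ = 0 + 43 + 47 + 20 + 63 = 173
N̂ = 87438 / 173 ≈ 505.4 → 505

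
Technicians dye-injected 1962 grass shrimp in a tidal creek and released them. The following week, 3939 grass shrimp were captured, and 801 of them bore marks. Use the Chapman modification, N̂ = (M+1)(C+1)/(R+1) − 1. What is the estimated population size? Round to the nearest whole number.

N̂ = (1962+1)(3939+1)/(801+1) − 1 = 1963·3940/802 − 1
= 7734220/802 − 1 ≈ 9643.7 − 1 ≈ 9642.7 → 9643

N ≈ 9643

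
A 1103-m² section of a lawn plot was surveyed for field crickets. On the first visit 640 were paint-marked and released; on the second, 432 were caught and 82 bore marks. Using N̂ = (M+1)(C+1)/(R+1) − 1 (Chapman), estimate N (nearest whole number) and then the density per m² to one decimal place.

N̂ = 641·433/83 − 1 = 277553/83 − 1 ≈ 3343.0 → 3343
Density = N̂ / area = 3343 / 1103 ≈ 3.03 → 3.0 per m²

density ≈ 3.0 field crickets per m²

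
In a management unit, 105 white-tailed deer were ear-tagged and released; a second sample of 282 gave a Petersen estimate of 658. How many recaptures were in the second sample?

R = 45

From N = M·C/R: R = M·C / N = 105·282 / 658 = 29610 / 658 = 45.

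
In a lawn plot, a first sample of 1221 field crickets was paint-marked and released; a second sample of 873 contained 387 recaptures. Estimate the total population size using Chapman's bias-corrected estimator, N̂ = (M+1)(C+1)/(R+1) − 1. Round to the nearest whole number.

N̂ = (1221+1)(873+1)/(387+1) − 1 = 1222·874/388 − 1
= 1068028/388 − 1 ≈ 2752.6 − 1 ≈ 2751.6 → 2752

N ≈ 2752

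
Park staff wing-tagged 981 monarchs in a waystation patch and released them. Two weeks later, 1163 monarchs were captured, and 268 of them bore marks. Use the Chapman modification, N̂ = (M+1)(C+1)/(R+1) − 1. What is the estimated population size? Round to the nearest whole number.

N̂ = (981+1)(1163+1)/(268+1) − 1 = 982·1164/269 − 1
= 1143048/269 − 1 ≈ 4249.2 − 1 ≈ 4248.2 → 4248

N ≈ 4248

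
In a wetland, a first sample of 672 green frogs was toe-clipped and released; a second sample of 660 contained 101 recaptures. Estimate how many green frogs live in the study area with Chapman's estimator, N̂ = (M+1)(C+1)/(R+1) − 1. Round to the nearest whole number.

N ≈ 4360

N̂ = (672+1)(660+1)/(101+1) − 1 = 673·661/102 − 1
= 444853/102 − 1 ≈ 4361.3 − 1 ≈ 4360.3 → 4360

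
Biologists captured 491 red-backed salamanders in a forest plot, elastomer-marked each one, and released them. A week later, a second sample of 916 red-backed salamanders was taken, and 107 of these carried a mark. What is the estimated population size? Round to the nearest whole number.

N ≈ 4203

Lincoln-Petersen assumes M/N = R/C, so N = M·C / R.
N = (491 × 916) / 107 = 449756 / 107 ≈ 4203.3 → 4203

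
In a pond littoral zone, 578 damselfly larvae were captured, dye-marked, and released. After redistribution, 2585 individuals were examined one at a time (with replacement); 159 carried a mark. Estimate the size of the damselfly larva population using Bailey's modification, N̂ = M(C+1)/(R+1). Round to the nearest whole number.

N̂ = 578·(2585+1)/(159+1) = 578·2586/160 = 1494708/160 ≈ 9341.9 → 9342

N ≈ 9342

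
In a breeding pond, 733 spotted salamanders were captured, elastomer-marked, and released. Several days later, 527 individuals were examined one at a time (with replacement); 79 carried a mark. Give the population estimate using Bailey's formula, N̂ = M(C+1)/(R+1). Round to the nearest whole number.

N ≈ 4838

N̂ = 733·(527+1)/(79+1) = 733·528/80 = 387024/80 ≈ 4837.8 → 4838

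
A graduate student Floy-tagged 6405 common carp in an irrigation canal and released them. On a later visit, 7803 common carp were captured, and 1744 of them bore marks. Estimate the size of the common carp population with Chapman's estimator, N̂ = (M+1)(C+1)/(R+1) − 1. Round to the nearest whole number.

N ≈ 28,648

N̂ = (6405+1)(7803+1)/(1744+1) − 1 = 6406·7804/1745 − 1
= 49992424/1745 − 1 ≈ 28649.0 − 1 ≈ 28648.0 → 28648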